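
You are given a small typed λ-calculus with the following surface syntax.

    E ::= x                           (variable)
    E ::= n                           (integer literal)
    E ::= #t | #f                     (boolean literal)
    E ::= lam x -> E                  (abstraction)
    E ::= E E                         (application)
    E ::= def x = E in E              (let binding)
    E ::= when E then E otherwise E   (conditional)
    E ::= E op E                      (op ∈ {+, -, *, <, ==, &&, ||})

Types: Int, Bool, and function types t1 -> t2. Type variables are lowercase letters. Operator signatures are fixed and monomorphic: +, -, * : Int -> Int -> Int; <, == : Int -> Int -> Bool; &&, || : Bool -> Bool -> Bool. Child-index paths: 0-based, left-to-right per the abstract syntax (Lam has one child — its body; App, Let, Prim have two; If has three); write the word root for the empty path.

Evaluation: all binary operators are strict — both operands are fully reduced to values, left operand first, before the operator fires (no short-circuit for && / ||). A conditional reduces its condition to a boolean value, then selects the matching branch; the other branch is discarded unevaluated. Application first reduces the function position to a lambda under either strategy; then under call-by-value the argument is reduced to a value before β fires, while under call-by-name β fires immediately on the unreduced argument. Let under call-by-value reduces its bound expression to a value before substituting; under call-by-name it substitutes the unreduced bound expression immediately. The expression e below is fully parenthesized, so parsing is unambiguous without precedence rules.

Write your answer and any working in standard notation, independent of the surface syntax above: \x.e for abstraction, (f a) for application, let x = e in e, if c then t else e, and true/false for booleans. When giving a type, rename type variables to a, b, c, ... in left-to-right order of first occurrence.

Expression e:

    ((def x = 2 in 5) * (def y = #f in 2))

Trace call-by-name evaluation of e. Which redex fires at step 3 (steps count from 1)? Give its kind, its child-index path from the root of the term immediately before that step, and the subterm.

Answer: delta at root : (5 * 2)

Working:
step 0: ((let x = 2 in 5) * (let y = false in 2))
step 1: [let@0] (5 * (let y = false in 2))
step 2: [let@1] (5 * 2)
step 3: [delta@root] 10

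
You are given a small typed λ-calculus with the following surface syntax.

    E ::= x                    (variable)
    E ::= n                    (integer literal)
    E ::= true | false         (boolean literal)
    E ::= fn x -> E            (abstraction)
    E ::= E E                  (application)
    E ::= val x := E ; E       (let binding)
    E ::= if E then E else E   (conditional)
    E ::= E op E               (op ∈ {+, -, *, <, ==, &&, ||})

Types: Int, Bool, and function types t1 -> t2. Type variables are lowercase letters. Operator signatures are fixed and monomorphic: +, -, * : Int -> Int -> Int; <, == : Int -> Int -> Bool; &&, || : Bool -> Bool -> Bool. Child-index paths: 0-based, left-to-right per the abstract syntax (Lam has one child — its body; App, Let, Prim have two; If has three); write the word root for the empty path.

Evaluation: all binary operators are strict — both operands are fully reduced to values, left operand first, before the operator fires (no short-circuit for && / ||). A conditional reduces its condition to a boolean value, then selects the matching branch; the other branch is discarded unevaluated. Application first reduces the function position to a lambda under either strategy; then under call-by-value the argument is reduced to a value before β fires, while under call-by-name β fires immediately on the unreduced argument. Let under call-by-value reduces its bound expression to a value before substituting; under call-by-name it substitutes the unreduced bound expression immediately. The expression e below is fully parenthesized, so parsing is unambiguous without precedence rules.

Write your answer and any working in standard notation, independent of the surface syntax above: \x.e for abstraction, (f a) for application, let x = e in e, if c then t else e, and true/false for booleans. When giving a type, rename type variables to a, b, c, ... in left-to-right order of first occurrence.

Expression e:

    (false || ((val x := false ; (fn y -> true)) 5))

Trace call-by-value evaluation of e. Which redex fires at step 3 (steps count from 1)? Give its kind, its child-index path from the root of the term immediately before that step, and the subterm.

Derivation:
step 0: (false || ((let x = false in (\y.true)) 5))
step 1: [let@1.0] (false || ((\y.true) 5))
step 2: [beta@1] (false || true)
step 3: [delta@root] true

Answer: delta at root : (false || true)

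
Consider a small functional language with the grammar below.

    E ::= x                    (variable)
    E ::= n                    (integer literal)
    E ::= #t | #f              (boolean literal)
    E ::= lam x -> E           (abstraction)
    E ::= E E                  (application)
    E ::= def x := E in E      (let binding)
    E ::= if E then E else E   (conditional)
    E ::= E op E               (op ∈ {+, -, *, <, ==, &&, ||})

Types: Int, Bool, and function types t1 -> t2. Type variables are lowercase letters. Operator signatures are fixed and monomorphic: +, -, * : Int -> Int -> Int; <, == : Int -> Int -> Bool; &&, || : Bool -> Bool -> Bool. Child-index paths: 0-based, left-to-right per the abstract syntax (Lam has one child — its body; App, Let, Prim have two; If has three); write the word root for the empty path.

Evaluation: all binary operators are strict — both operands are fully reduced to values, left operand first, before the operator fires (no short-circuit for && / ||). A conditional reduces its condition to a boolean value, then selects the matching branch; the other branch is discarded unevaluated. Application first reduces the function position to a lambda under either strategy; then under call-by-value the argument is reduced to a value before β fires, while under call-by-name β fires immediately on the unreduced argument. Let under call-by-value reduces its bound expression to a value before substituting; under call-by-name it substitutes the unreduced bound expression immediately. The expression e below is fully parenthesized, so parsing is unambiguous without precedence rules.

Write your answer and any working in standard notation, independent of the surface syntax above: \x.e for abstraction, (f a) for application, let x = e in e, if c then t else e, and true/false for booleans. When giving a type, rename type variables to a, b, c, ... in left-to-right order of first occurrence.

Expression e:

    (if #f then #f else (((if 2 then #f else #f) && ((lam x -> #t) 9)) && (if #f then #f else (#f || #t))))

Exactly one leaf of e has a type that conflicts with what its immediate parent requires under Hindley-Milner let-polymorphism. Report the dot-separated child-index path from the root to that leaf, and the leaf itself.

Answer: 2.0.0.0 : 2

Trace:
  unify Bool ~ Bool
  unify Int ~ Bool
  FAIL: mismatch Int ~ Bool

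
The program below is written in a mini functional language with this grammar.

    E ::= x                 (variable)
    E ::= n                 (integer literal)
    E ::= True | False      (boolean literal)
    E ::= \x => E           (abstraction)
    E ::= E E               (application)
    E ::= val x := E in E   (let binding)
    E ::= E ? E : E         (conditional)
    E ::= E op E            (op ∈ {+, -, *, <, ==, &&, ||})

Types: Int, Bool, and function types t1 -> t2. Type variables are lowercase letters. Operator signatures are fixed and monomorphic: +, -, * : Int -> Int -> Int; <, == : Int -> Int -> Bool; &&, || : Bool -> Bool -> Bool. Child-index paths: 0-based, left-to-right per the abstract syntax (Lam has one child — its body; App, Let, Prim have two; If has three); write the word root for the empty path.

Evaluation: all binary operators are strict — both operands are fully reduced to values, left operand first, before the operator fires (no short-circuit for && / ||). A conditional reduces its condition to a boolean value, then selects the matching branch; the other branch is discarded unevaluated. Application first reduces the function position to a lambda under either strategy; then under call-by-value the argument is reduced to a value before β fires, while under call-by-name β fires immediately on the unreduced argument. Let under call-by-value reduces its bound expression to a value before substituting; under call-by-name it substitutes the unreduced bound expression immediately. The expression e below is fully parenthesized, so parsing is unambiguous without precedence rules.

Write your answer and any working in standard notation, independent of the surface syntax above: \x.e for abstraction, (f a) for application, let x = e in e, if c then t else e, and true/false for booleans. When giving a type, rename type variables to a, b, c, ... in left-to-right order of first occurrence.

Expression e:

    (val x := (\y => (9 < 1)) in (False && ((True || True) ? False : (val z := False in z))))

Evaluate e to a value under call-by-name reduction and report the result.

Derivation:
step 0: (let x = (\y.(9 < 1)) in (false && (if (true || true) then false else (let z = false in z))))
step 1: [let@root] (false && (if (true || true) then false else (let z = false in z)))
step 2: [delta@1.0] (false && (if true then false else (let z = false in z)))
step 3: [if@1] (false && false)
step 4: [delta@root] false

Answer: false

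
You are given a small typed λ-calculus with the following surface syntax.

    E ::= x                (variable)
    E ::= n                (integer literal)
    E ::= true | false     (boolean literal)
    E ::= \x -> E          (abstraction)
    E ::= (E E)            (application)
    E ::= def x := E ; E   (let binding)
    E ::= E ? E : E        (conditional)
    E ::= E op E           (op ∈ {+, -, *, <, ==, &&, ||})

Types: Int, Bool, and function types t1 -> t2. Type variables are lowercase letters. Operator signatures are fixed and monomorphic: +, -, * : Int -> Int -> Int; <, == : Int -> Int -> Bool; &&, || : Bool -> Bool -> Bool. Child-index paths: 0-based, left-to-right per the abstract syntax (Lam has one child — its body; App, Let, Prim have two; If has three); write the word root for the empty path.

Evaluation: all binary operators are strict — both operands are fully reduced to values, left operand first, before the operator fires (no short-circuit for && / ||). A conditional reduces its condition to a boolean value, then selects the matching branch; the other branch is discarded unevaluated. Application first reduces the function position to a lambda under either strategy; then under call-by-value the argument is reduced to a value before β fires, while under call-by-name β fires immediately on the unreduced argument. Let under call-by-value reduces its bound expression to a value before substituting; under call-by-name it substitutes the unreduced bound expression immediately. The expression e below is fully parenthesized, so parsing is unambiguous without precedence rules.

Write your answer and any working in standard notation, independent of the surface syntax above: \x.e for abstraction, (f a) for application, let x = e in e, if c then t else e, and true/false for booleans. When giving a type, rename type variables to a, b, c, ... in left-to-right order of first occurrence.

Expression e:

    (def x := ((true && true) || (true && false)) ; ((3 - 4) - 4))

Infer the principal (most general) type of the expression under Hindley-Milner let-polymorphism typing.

Answer: Int

Working:
  unify Bool ~ Bool
  unify Bool ~ Bool
  unify Bool ~ Bool
  unify Bool ~ Bool
  unify Bool ~ Bool
  unify Bool ~ Bool
let x : Bool
  unify Int ~ Int
  unify Int ~ Int
  unify Int ~ Int
  unify Int ~ Int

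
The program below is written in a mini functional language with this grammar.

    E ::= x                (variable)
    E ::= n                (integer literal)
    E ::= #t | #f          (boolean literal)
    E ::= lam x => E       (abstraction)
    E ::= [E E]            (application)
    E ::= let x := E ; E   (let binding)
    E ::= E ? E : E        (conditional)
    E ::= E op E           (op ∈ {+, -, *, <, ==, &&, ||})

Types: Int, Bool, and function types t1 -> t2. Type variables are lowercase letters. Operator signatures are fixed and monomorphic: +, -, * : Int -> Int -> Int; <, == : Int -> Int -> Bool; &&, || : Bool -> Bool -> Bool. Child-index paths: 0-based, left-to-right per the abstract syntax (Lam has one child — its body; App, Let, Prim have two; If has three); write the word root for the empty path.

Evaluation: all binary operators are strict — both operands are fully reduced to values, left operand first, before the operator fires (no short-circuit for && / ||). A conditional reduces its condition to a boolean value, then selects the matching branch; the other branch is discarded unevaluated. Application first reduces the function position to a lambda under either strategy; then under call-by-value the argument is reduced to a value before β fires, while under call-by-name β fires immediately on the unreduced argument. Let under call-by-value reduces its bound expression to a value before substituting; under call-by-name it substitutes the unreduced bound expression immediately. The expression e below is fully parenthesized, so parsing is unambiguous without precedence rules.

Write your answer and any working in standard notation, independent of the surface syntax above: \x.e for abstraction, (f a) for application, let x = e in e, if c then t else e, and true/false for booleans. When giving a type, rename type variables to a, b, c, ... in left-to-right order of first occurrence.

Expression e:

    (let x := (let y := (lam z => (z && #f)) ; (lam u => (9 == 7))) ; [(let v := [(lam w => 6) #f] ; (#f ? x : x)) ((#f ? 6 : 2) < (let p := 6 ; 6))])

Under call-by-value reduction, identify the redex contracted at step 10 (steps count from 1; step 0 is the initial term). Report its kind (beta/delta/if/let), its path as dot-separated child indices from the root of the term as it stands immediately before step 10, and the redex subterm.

Answer: delta at root : (9 == 7)

Working:
step 0: (let x = (let y = (\z.(z && false)) in (\u.(9 == 7))) in ((let v = ((\w.6) false) in (if false then x else x)) ((if false then 6 else 2) < (let p = 6 in 6))))
step 1: [let@0] (let x = (\u.(9 == 7)) in ((let v = ((\w.6) false) in (if false then x else x)) ((if false then 6 else 2) < (let p = 6 in 6))))
step 2: [let@root] ((let v = ((\w.6) false) in (if false then (\u.(9 == 7)) else (\u.(9 == 7)))) ((if false then 6 else 2) < (let p = 6 in 6)))
step 3: [beta@0.0] ((let v = 6 in (if false then (\u.(9 == 7)) else (\u.(9 == 7)))) ((if false then 6 else 2) < (let p = 6 in 6)))
step 4: [let@0] ((if false then (\u.(9 == 7)) else (\u.(9 == 7))) ((if false then 6 else 2) < (let p = 6 in 6)))
step 5: [if@0] ((\u.(9 == 7)) ((if false then 6 else 2) < (let p = 6 in 6)))
step 6: [if@1.0] ((\u.(9 == 7)) (2 < (let p = 6 in 6)))
step 7: [let@1.1] ((\u.(9 == 7)) (2 < 6))
step 8: [delta@1] ((\u.(9 == 7)) true)
step 9: [beta@root] (9 == 7)
step 10: [delta@root] false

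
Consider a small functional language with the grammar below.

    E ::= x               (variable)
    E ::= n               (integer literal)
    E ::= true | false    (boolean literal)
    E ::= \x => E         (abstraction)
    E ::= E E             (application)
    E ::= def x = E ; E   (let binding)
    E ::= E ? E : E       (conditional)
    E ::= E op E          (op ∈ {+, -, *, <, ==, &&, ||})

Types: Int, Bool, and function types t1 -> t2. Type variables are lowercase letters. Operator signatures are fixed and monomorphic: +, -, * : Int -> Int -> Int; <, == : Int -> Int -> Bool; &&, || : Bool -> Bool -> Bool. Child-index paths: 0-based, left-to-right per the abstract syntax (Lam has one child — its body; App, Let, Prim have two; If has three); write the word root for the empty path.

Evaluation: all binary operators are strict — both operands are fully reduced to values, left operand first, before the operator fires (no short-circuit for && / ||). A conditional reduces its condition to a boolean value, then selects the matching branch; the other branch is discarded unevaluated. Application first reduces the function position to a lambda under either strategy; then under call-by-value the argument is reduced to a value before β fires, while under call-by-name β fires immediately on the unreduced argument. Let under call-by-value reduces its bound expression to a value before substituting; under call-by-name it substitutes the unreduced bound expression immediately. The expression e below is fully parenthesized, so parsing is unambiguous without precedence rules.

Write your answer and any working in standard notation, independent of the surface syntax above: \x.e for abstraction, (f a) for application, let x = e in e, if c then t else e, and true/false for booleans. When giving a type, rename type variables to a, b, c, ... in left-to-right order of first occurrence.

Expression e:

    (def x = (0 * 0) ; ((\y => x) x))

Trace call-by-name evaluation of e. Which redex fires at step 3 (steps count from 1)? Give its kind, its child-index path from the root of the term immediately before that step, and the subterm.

Working:
step 0: (let x = (0 * 0) in ((\y.x) x))
step 1: [let@root] ((\y.(0 * 0)) (0 * 0))
step 2: [beta@root] (0 * 0)
step 3: [delta@root] 0

Answer: delta at root : (0 * 0)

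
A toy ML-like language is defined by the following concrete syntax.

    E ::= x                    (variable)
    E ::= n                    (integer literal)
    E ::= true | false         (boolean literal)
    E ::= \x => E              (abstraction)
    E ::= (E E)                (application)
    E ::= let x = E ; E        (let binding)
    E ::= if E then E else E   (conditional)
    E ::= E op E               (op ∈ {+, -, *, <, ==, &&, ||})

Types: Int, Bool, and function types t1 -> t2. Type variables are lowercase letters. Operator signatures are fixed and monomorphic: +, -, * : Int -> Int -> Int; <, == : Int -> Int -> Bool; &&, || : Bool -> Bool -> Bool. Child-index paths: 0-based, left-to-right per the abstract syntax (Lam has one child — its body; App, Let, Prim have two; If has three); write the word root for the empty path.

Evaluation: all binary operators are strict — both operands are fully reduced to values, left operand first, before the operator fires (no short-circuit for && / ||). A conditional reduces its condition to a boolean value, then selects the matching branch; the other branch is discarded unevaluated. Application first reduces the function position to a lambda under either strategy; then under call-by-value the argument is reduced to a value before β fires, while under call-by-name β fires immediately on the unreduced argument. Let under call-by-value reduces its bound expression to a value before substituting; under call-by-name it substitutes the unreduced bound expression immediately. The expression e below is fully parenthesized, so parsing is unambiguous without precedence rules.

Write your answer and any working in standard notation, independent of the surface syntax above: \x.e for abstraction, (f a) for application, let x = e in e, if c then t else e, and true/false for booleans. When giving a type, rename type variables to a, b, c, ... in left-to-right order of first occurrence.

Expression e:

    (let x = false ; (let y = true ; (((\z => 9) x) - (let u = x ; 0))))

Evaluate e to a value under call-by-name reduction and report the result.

Answer: 9

Working:
step 0: (let x = false in (let y = true in (((\z.9) x) - (let u = x in 0))))
step 1: [let@root] (let y = true in (((\z.9) false) - (let u = false in 0)))
step 2: [let@root] (((\z.9) false) - (let u = false in 0))
step 3: [beta@0] (9 - (let u = false in 0))
step 4: [let@1] (9 - 0)
step 5: [delta@root] 9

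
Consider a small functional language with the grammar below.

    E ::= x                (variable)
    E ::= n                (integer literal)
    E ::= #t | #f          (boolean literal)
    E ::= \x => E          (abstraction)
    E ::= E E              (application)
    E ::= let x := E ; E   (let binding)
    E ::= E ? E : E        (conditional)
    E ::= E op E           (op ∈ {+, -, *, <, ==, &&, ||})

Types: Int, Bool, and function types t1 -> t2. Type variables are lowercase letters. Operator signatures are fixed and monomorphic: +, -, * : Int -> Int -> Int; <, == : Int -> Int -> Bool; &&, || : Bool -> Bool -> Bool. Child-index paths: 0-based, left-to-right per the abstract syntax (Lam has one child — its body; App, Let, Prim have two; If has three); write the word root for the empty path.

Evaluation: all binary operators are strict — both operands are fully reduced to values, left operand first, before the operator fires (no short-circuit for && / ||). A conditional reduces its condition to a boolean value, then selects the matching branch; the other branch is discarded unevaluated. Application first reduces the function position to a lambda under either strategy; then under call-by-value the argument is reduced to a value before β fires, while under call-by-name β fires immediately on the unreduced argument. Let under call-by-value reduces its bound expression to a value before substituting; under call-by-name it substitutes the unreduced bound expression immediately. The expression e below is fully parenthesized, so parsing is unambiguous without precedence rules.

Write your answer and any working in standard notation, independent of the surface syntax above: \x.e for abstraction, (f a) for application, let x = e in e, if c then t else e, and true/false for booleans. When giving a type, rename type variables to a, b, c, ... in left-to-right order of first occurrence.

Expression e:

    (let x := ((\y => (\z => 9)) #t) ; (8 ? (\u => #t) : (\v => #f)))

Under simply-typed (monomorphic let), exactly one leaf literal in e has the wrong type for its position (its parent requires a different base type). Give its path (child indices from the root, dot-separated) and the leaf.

Derivation:
\z._ : b -> Int
\y._ : a -> b -> Int
  unify a -> b -> Int ~ Bool -> c
  unify a ~ Bool
  unify b -> Int ~ c
_ _ : b -> Int
let x : b -> Int
  unify Int ~ Bool
  FAIL: mismatch Int ~ Bool

Answer: 1.0 : 8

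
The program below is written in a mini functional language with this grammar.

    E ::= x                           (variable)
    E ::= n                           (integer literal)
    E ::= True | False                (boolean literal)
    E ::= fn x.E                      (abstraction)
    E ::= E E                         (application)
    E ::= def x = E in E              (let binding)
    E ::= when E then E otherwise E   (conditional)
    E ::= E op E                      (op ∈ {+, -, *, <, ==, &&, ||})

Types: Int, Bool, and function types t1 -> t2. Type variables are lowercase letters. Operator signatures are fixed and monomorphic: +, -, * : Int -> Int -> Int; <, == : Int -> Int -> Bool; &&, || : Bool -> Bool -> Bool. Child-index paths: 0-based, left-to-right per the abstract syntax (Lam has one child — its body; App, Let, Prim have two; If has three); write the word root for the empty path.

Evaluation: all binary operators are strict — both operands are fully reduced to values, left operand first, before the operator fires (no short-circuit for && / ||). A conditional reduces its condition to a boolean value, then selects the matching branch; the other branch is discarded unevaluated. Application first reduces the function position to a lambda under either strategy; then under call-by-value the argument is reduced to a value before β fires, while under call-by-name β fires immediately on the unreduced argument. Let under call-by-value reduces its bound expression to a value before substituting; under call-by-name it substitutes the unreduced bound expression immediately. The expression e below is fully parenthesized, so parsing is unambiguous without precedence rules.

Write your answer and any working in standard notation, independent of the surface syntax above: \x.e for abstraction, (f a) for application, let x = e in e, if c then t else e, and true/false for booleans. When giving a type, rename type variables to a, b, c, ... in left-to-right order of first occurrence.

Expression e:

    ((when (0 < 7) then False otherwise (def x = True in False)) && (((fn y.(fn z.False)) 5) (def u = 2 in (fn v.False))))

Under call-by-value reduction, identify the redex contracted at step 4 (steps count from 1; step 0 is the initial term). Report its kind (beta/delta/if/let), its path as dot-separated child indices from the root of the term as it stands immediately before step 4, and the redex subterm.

Trace:
step 0: ((if (0 < 7) then false else (let x = true in false)) && (((\y.(\z.false)) 5) (let u = 2 in (\v.false))))
step 1: [delta@0.0] ((if true then false else (let x = true in false)) && (((\y.(\z.false)) 5) (let u = 2 in (\v.false))))
step 2: [if@0] (false && (((\y.(\z.false)) 5) (let u = 2 in (\v.false))))
step 3: [beta@1.0] (false && ((\z.false) (let u = 2 in (\v.false))))
step 4: [let@1.1] (false && ((\z.false) (\v.false)))

Answer: let at 1.1 : (let u = 2 in (\v.false))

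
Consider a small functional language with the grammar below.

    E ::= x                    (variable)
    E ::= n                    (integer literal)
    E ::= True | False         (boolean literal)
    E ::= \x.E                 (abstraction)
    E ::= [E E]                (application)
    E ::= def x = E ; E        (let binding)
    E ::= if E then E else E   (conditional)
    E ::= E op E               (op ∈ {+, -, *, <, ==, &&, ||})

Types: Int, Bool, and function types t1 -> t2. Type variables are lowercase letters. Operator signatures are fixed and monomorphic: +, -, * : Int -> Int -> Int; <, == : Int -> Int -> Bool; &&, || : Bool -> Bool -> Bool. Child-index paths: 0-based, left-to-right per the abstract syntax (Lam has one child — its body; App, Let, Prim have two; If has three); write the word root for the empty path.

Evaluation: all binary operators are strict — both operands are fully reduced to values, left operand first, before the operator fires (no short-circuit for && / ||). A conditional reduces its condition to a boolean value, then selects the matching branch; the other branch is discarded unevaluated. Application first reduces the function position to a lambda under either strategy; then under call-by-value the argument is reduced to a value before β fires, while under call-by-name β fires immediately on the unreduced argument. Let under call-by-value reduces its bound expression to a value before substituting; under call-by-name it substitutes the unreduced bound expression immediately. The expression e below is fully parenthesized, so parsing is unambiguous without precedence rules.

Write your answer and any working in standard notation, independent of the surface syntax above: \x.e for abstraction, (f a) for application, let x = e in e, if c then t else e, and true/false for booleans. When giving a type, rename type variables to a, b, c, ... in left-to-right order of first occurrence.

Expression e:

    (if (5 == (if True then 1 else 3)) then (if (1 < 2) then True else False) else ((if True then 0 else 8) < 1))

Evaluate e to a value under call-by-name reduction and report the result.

Answer: true

Working:
step 0: (if (5 == (if true then 1 else 3)) then (if (1 < 2) then true else false) else ((if true then 0 else 8) < 1))
step 1: [if@0.1] (if (5 == 1) then (if (1 < 2) then true else false) else ((if true then 0 else 8) < 1))
step 2: [delta@0] (if false then (if (1 < 2) then true else false) else ((if true then 0 else 8) < 1))
step 3: [if@root] ((if true then 0 else 8) < 1)
step 4: [if@0] (0 < 1)
step 5: [delta@root] true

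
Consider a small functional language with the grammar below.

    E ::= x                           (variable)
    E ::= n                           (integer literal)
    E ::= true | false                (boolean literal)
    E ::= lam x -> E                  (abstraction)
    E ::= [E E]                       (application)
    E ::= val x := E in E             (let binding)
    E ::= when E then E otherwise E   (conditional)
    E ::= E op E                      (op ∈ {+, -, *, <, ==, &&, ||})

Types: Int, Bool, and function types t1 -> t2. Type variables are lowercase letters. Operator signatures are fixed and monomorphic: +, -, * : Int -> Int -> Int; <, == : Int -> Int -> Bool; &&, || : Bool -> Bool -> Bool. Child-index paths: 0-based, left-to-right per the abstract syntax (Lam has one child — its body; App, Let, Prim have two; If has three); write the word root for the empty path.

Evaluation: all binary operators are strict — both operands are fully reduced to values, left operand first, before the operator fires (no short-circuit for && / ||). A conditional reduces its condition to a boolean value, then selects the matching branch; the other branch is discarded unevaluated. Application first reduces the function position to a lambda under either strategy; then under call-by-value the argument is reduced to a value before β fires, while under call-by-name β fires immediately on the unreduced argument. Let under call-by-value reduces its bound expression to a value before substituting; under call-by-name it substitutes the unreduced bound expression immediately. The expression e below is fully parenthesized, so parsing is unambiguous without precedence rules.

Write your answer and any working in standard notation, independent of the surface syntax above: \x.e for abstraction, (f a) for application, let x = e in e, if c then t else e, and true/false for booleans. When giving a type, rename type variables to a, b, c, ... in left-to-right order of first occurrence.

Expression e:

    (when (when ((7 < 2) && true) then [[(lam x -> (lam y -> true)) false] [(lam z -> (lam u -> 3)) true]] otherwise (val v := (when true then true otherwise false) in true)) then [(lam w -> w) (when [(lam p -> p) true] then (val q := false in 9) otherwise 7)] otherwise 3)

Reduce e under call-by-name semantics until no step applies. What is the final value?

Answer: 9

Working:
step 0: (if (if ((7 < 2) && true) then (((\x.(\y.true)) false) ((\z.(\u.3)) true)) else (let v = (if true then true else false) in true)) then ((\w.w) (if ((\p.p) true) then (let q = false in 9) else 7)) else 3)
step 1: [delta@0.0.0] (if (if (false && true) then (((\x.(\y.true)) false) ((\z.(\u.3)) true)) else (let v = (if true then true else false) in true)) then ((\w.w) (if ((\p.p) true) then (let q = false in 9) else 7)) else 3)
step 2: [delta@0.0] (if (if false then (((\x.(\y.true)) false) ((\z.(\u.3)) true)) else (let v = (if true then true else false) in true)) then ((\w.w) (if ((\p.p) true) then (let q = false in 9) else 7)) else 3)
step 3: [if@0] (if (let v = (if true then true else false) in true) then ((\w.w) (if ((\p.p) true) then (let q = false in 9) else 7)) else 3)
step 4: [let@0] (if true then ((\w.w) (if ((\p.p) true) then (let q = false in 9) else 7)) else 3)
step 5: [if@root] ((\w.w) (if ((\p.p) true) then (let q = false in 9) else 7))
step 6: [beta@root] (if ((\p.p) true) then (let q = false in 9) else 7)
step 7: [beta@0] (if true then (let q = false in 9) else 7)
step 8: [if@root] (let q = false in 9)
step 9: [let@root] 9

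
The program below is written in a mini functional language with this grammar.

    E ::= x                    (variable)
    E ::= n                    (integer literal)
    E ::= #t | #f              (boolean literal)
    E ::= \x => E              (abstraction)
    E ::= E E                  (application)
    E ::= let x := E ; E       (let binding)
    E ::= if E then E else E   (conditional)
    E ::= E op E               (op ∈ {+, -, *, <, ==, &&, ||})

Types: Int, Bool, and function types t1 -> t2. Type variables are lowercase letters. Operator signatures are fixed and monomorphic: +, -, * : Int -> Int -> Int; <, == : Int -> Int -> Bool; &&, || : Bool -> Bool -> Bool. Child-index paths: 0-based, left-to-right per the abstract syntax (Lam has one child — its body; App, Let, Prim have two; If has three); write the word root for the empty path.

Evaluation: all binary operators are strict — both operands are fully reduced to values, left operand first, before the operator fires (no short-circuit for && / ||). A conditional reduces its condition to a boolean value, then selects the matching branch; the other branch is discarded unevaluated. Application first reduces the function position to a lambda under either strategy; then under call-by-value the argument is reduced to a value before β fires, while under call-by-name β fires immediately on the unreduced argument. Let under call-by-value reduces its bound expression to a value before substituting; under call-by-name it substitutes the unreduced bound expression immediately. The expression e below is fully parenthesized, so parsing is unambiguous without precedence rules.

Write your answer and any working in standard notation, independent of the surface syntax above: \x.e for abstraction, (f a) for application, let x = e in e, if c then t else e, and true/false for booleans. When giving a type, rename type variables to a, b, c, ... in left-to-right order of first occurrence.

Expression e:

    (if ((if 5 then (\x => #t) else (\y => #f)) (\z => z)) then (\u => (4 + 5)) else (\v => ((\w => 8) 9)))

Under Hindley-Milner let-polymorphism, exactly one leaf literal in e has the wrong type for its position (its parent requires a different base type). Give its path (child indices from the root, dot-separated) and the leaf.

Derivation:
  unify Int ~ Bool
  FAIL: mismatch Int ~ Bool

Answer: 0.0.0 : 5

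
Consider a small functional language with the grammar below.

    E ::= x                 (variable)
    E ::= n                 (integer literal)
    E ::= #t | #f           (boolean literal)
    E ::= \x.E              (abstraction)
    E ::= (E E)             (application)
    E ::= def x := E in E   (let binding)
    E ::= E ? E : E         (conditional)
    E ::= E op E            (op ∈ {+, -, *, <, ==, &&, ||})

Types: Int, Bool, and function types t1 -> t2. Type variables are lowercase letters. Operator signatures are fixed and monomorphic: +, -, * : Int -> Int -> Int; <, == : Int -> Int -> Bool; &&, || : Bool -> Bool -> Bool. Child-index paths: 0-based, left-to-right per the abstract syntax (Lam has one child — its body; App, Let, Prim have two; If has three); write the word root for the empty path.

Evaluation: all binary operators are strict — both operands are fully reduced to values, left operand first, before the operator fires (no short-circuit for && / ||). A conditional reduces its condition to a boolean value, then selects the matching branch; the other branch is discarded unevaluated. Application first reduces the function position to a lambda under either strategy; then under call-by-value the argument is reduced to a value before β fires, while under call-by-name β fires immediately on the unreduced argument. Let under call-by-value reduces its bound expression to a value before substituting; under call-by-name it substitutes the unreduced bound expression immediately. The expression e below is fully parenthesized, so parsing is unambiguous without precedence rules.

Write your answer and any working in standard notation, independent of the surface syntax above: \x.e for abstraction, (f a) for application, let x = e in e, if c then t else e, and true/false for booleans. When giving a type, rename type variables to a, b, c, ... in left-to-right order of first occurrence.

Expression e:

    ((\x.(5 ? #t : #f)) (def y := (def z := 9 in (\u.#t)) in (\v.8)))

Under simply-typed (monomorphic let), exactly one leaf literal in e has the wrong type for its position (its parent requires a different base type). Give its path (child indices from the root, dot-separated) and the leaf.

Answer: 0.0.0 : 5

Working:
  unify Int ~ Bool
  FAIL: mismatch Int ~ Bool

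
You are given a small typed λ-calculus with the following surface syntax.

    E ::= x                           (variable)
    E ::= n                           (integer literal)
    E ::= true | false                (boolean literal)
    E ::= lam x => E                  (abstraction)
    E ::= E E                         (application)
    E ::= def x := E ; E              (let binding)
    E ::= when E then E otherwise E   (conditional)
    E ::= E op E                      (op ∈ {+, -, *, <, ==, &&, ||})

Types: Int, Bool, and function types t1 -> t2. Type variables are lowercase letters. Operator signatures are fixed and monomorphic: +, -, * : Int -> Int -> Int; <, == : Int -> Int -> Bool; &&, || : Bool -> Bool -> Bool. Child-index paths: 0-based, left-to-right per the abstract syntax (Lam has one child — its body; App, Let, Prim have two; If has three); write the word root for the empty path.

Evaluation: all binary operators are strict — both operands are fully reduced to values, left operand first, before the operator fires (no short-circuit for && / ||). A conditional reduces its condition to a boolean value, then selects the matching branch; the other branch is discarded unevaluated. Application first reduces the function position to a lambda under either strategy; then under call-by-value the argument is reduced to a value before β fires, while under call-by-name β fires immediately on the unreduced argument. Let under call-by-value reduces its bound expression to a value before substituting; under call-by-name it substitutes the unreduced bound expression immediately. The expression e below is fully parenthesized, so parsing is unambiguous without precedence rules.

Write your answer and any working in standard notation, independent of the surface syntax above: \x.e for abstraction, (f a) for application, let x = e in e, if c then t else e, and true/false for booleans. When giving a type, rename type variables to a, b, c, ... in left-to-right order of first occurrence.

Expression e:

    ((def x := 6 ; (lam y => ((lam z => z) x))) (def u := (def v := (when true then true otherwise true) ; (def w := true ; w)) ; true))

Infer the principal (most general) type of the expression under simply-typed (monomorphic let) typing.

Answer: Int

Derivation:
let x : Int
z : b
\z._ : b -> b
x : Int
  unify b -> b ~ Int -> c
  unify b ~ Int
  unify Int ~ c
_ _ : Int
\y._ : a -> Int
  unify Bool ~ Bool
  unify Bool ~ Bool
let v : Bool
let w : Bool
w : Bool
let u : Bool
  unify a -> Int ~ Bool -> d
  unify a ~ Bool
  unify Int ~ d
_ _ : Int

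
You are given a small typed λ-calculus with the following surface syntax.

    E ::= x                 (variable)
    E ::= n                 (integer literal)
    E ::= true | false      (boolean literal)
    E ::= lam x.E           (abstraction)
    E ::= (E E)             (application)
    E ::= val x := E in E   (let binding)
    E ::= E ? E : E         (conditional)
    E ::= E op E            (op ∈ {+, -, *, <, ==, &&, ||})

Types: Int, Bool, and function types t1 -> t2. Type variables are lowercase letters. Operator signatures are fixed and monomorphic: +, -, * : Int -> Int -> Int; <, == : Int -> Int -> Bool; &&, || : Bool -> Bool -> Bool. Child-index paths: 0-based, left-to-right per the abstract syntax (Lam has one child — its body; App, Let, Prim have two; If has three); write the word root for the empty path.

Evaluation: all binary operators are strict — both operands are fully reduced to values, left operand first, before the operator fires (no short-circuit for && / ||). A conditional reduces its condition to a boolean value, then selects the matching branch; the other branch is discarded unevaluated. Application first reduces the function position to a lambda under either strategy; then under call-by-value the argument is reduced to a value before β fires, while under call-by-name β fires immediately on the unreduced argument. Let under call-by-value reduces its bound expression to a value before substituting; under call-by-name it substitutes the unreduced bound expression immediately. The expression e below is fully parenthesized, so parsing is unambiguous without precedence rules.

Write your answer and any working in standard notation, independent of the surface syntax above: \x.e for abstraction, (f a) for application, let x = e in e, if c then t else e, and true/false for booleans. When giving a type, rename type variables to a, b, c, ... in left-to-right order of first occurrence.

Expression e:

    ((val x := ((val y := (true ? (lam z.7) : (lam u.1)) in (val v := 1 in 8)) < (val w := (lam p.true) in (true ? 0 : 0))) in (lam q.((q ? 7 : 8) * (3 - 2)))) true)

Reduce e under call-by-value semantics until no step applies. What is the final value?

Answer: 7

Derivation:
step 0: ((let x = ((let y = (if true then (\z.7) else (\u.1)) in (let v = 1 in 8)) < (let w = (\p.true) in (if true then 0 else 0))) in (\q.((if q then 7 else 8) * (3 - 2)))) true)
step 1: [if@0.0.0.0] ((let x = ((let y = (\z.7) in (let v = 1 in 8)) < (let w = (\p.true) in (if true then 0 else 0))) in (\q.((if q then 7 else 8) * (3 - 2)))) true)
step 2: [let@0.0.0] ((let x = ((let v = 1 in 8) < (let w = (\p.true) in (if true then 0 else 0))) in (\q.((if q then 7 else 8) * (3 - 2)))) true)
step 3: [let@0.0.0] ((let x = (8 < (let w = (\p.true) in (if true then 0 else 0))) in (\q.((if q then 7 else 8) * (3 - 2)))) true)
step 4: [let@0.0.1] ((let x = (8 < (if true then 0 else 0)) in (\q.((if q then 7 else 8) * (3 - 2)))) true)
step 5: [if@0.0.1] ((let x = (8 < 0) in (\q.((if q then 7 else 8) * (3 - 2)))) true)
step 6: [delta@0.0] ((let x = false in (\q.((if q then 7 else 8) * (3 - 2)))) true)
step 7: [let@0] ((\q.((if q then 7 else 8) * (3 - 2))) true)
step 8: [beta@root] ((if true then 7 else 8) * (3 - 2))
step 9: [if@0] (7 * (3 - 2))
step 10: [delta@1] (7 * 1)
step 11: [delta@root] 7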